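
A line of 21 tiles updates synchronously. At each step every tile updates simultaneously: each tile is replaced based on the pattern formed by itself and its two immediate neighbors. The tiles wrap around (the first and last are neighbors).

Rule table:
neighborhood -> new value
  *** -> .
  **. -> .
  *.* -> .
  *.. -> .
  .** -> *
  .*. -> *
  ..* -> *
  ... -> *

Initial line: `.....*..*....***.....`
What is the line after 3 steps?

******.**.****...****
.......*..*....***...
********.**.****...**

********.**.****...**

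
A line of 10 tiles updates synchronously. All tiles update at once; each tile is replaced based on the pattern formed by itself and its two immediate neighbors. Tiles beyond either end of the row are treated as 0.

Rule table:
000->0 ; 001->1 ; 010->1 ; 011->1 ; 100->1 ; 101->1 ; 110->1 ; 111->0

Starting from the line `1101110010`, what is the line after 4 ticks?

1001111111

1111011111
1001110001
1111011011
1001111111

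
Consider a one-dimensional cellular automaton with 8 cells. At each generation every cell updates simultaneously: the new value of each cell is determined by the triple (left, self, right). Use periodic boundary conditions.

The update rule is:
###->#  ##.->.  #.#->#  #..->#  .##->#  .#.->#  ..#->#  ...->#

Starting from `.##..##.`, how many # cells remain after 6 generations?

##.###.#
#.###.##
.###.###
###.###.
##.###.#  (repeats generation 1; period 4)
generation 6: #.###.##
count of #: 6

6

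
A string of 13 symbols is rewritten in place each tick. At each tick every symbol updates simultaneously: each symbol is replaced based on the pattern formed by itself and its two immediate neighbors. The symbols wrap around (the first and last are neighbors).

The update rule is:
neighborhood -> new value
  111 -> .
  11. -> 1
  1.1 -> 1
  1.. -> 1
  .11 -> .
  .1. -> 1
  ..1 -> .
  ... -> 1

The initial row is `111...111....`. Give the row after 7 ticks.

..1111...111.

tick 1: ..111...1111.
tick 2: 1...111....11
tick 3: 111...1111...
tick 4: ..111....111.
tick 5: 1...1111...11
tick 6: 111....111...
tick 7: ..1111...111.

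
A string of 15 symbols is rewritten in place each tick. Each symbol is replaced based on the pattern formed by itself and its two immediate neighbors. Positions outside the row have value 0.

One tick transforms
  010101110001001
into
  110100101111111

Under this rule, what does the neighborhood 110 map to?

At position 7 the neighborhood is 110; the next row has 0 there.

0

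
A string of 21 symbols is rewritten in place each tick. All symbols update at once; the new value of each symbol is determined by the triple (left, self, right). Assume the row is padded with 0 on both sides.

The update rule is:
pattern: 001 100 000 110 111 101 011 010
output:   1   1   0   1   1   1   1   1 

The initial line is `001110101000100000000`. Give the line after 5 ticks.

111111111111111111000

011111111101110000000
111111111111111000000
111111111111111100000
111111111111111110000
111111111111111111000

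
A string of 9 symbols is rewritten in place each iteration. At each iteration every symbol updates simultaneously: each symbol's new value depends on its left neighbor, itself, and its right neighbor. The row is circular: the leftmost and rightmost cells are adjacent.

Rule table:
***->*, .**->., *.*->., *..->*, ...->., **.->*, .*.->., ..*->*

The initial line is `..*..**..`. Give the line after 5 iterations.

.*.**.**.
*...*..**
**.*.**.*
**....*..
.**..*.**

.**..*.**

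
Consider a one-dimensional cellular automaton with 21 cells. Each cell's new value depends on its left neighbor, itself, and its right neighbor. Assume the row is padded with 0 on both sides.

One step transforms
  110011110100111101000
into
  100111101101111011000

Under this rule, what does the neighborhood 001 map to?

At position 3 the neighborhood is 001; the next row has 1 there.

1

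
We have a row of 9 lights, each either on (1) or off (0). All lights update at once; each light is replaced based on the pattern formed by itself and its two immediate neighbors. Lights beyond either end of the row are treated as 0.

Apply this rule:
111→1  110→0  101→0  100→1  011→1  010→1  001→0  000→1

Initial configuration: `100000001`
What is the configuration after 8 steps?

111111101
111111001
111110101
111100101
111010101
110010101
101010101
101010101

101010101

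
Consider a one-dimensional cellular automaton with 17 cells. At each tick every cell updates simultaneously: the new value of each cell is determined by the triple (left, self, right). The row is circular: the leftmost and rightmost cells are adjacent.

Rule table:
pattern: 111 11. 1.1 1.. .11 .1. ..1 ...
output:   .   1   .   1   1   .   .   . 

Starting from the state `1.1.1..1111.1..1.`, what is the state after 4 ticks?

..........1..1..1

tick 1: .....1.1..1..1...
tick 2: ........1..1..1..
tick 3: .........1..1..1.
tick 4: ..........1..1..1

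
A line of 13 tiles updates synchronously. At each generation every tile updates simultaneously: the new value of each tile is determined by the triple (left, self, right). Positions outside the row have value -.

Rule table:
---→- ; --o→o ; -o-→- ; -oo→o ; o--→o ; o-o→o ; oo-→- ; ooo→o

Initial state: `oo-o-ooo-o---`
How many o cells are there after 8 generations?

6

o-o-ooo-o-o--
-o-ooo-o-o-o-
o-ooo-o-o-o-o
-ooo-o-o-o-o-
ooo-o-o-o-o-o
oo-o-o-o-o-o-
o-o-o-o-o-o-o
-o-o-o-o-o-o-
count of o: 6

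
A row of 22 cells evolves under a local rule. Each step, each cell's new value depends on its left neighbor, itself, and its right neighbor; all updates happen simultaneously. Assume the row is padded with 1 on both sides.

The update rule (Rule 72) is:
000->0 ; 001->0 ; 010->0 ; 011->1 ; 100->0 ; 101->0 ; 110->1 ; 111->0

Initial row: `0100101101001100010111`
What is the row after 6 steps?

0000001100001100000000

0000001100001100000100
0000001100001100000000
0000001100001100000000  (fixed point — unchanged through step 6)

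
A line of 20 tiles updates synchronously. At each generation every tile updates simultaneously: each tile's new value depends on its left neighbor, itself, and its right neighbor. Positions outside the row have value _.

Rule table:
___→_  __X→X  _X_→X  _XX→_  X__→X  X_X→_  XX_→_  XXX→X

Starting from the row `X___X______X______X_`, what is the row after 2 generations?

____X_X__X_X_X__X_X_

XX_XXX____XXX____XXX
____X_X__X_X_X__X_X_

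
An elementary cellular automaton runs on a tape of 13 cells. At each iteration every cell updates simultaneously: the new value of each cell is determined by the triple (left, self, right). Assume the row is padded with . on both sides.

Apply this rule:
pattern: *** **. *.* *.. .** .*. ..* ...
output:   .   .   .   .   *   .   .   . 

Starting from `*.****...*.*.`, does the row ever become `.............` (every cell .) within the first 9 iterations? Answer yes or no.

iteration 1: ..*..........
iteration 2: .............
all cells are . at iteration 2

yes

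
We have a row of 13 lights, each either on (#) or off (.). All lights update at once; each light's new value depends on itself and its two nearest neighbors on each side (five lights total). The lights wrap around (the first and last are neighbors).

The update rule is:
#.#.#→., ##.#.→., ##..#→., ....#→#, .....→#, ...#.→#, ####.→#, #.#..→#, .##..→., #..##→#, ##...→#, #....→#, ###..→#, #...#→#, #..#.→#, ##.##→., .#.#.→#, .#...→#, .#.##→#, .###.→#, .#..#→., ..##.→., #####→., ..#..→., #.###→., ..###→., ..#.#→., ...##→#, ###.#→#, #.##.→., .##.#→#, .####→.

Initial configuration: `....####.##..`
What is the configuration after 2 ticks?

####..##...##
..##.#..###..

..##.#..###..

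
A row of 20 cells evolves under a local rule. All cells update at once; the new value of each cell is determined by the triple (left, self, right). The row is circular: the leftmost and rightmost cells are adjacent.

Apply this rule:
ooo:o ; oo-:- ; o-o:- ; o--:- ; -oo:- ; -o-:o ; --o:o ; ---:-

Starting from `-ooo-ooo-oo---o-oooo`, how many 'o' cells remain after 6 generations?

generation 1: --o---o------oo--oo-
generation 2: -oo--oo-----o---o---
generation 3: o---o------oo--oo---
generation 4: o--oo-----o---o----o
generation 5: --o------oo--oo---o-
generation 6: -oo-----o---o----oo-
count of o: 6

6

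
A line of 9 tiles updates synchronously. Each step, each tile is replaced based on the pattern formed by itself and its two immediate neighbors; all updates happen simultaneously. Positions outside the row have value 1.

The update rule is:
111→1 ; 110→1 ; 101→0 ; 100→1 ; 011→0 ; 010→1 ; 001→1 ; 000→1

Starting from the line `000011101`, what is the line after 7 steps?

step 1: 111101100
step 2: 111100111
step 3: 111111011
step 4: 111111001
step 5: 111111110
step 6: 111111110  (fixed point — unchanged through step 7)

111111110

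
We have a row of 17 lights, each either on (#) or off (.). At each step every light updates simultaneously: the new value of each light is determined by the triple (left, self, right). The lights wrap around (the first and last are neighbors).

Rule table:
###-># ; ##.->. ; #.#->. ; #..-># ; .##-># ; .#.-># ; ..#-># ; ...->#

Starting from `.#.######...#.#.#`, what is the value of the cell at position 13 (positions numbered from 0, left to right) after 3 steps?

.#.#####.####.#.#
.#.####..###..#.#
.#.###.####.###.#
position 13 holds #

#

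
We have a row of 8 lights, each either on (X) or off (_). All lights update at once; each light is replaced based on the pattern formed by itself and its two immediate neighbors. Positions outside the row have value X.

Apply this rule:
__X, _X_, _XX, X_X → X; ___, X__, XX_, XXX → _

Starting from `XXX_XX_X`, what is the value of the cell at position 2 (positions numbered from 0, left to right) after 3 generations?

___XX_XX
__XX_XX_
_XX_XX_X
position 2 holds X

X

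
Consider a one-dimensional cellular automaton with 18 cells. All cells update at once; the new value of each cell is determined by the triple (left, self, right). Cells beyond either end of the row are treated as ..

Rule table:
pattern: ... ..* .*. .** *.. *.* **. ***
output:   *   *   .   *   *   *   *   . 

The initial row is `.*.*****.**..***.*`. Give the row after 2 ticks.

.*******.....*****

*.**...*******.**.
.*******.....*****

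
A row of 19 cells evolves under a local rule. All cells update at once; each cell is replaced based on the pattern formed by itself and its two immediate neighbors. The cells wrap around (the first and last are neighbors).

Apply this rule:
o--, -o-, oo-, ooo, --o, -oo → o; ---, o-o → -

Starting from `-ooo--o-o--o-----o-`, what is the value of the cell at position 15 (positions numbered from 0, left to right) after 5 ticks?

tick 1: ooooooo-ooooo---ooo
tick 2: ooooooo-oooooo-oooo
tick 3: ooooooo-oooooo-oooo  (fixed point — unchanged through tick 5)
position 15 holds o

o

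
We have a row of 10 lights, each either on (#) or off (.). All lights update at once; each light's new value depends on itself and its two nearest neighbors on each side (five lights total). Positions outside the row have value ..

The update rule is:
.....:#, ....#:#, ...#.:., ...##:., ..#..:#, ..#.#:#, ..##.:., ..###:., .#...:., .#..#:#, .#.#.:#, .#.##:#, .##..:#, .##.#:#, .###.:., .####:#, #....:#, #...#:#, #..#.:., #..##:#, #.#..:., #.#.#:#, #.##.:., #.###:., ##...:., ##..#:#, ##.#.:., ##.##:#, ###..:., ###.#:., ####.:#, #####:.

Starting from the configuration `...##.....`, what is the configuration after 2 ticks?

.##.##.##.

##..#.####
.##.##.##.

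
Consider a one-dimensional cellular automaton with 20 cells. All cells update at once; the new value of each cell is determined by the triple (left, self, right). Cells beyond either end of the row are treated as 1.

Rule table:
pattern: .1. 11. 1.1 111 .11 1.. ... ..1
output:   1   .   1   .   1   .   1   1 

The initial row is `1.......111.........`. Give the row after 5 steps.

.111..1111111...1111

..1111111...11111111
.11.......111.......
11..1111111...111111
...11.......111.....
.111..1111111...1111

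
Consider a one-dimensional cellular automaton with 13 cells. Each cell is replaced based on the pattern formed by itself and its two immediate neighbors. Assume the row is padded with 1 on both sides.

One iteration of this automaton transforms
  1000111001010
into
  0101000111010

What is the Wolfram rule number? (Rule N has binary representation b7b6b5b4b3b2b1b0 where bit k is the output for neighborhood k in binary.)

22

position 5: 111 → 0  (bit 7 = 0)
position 0: 110 → 0  (bit 6 = 0)
position 10: 101 → 0  (bit 5 = 0)
position 1: 100 → 1  (bit 4 = 1)
position 4: 011 → 0  (bit 3 = 0)
position 9: 010 → 1  (bit 2 = 1)
position 3: 001 → 1  (bit 1 = 1)
position 2: 000 → 0  (bit 0 = 0)
bits b7..b0 = 00010110 = 22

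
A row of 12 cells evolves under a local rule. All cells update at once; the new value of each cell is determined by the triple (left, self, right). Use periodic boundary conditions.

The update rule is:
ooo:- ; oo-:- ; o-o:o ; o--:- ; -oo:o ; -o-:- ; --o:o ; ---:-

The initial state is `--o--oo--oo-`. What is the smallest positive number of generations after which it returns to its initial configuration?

generation 1: -o--oo--oo--
generation 2: o--oo--oo---
generation 3: --oo--oo---o
generation 4: -oo--oo---o-
generation 5: oo--oo---o--
generation 6: o--oo---o--o
generation 7: --oo---o--oo
generation 8: -oo---o--oo-
generation 9: oo---o--oo--
generation 10: o---o--oo--o
generation 11: ---o--oo--oo
generation 12: --o--oo--oo-

12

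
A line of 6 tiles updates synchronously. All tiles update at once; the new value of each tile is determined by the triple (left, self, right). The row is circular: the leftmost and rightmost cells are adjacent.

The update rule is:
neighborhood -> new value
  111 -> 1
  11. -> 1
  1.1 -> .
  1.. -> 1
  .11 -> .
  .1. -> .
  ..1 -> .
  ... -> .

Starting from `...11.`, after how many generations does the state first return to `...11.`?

6

generation 1: ....11
generation 2: 1....1
generation 3: 11....
generation 4: .11...
generation 5: ..11..
generation 6: ...11.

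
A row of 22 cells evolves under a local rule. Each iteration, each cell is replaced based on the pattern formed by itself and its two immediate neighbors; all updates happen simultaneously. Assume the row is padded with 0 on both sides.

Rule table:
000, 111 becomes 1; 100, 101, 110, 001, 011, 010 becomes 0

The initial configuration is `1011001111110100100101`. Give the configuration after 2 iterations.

1111110011001111111111

0000000111100000000000
1111110011001111111111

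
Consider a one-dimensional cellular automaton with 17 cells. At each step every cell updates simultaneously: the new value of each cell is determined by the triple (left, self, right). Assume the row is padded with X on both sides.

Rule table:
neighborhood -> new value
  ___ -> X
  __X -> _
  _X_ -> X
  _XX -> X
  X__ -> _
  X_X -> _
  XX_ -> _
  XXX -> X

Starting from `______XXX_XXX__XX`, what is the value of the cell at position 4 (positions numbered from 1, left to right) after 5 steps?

_

_XXXX_XX__XX___XX
_XXX__X___X__X_XX
_XX___X_X_X__X_XX
_X__X_X_X_X__X_XX
_X__X_X_X_X__X_XX
position 4 holds _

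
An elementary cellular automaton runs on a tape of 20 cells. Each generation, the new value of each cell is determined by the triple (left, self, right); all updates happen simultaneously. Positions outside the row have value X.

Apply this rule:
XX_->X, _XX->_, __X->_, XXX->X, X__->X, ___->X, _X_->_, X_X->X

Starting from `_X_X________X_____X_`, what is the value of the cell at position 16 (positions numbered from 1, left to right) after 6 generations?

X_X_XXXXXXX__XXXX__X
XX_X_XXXXXXX__XXXX__
XXX_X_XXXXXXX__XXXX_
XXXX_X_XXXXXXX__XXXX
XXXXX_X_XXXXXXX__XXX
XXXXXX_X_XXXXXXX__XX
position 16 holds X

X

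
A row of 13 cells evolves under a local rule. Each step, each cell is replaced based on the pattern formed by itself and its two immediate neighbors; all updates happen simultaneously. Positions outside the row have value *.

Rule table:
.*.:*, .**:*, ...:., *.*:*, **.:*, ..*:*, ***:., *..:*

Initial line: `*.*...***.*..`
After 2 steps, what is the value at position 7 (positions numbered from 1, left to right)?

*

step 1: ****.**.*****
step 2: ...******....
position 7 holds *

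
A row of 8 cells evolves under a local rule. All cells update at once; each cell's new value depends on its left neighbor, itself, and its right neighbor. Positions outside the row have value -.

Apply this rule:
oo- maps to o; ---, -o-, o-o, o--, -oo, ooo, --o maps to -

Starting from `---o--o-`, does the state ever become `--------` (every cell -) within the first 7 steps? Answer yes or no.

yes

--------
all cells are - at step 1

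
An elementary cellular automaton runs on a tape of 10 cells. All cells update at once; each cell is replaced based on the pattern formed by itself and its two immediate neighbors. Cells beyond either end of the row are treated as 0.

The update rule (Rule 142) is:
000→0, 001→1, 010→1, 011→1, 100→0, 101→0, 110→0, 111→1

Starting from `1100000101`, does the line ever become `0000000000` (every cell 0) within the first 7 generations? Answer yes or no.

1000001101
1000011001
1000110011
1001100110
1011001100
1010011000
1010110000
generation 7 is 1010110000, still not uniform 0

no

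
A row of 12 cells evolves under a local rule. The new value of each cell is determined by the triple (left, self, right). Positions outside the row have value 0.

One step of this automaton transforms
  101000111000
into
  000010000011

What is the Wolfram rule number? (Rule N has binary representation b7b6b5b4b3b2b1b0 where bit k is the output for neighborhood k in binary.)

1

position 7: 111 → 0  (bit 7 = 0)
position 8: 110 → 0  (bit 6 = 0)
position 1: 101 → 0  (bit 5 = 0)
position 3: 100 → 0  (bit 4 = 0)
position 6: 011 → 0  (bit 3 = 0)
position 0: 010 → 0  (bit 2 = 0)
position 5: 001 → 0  (bit 1 = 0)
position 4: 000 → 1  (bit 0 = 1)
bits b7..b0 = 00000001 = 1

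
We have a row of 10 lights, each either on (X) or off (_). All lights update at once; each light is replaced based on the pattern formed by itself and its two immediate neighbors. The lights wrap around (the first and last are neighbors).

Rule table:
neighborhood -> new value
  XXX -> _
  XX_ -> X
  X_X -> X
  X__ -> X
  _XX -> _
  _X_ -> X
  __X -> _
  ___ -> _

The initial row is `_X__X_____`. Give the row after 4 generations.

_XX_XX____
__XX_XX___
___XX_XX__
____XX_XX_

____XX_XX_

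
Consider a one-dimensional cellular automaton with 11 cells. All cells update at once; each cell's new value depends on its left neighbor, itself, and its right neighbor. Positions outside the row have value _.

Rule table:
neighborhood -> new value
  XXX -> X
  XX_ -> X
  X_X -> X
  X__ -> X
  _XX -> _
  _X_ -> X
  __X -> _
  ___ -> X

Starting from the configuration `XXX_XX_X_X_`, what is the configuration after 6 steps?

_XXX_XXXXXX
__XXX_XXXXX
X__XXX_XXXX
XX__XXX_XXX
_XX__XXX_XX
__XX__XXX_X

__XX__XXX_X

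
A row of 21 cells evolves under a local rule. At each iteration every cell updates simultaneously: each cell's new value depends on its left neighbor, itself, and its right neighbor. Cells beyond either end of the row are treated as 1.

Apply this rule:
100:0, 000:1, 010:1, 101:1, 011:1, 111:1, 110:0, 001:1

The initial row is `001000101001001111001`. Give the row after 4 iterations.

011111011011110011111

iteration 1: 011011111011011110011
iteration 2: 110111110110111100111
iteration 3: 101111101101111001111
iteration 4: 011111011011110011111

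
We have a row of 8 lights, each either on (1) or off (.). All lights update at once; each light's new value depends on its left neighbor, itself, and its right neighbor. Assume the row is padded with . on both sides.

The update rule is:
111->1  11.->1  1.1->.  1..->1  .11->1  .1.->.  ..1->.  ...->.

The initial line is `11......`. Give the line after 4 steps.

111111..

111.....
1111....
11111...
111111..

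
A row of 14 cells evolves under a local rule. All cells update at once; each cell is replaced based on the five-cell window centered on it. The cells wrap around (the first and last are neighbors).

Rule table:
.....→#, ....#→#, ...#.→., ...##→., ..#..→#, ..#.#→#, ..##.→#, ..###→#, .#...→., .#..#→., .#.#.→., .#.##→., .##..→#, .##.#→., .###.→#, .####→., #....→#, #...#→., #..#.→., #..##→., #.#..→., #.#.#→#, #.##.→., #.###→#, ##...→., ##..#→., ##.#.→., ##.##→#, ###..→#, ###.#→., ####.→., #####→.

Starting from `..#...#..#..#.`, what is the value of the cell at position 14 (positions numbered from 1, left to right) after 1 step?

.

..#...#..#..#.
position 14 holds .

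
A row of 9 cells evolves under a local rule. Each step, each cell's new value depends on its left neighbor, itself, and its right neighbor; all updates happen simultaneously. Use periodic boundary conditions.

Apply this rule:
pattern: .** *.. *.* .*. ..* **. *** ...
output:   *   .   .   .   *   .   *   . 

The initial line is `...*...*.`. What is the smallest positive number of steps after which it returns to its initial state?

step 1: ..*...*..
step 2: .*...*...
step 3: *...*....
step 4: ...*....*
step 5: ..*....*.
step 6: .*....*..
step 7: *....*...
step 8: ....*...*
step 9: ...*...*.

9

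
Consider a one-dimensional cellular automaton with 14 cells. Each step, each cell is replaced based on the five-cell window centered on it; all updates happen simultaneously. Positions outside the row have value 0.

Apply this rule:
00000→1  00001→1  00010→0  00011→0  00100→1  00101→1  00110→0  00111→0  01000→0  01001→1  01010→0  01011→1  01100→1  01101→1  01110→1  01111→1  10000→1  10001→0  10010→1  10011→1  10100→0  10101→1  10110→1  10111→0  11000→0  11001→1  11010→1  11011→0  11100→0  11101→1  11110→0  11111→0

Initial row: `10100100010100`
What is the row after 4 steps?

00101101100001

10011100010001
11101000010001
01110011010001
00101101100001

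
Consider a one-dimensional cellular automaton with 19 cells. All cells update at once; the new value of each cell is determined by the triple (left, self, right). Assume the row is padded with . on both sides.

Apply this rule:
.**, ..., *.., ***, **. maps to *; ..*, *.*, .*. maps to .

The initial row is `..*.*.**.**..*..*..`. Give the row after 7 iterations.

iteration 1: *.....**.***..*..**
iteration 2: .****.**.****..*.**
iteration 3: .****.**.*****...**
iteration 4: .****.**.*******.**
iteration 5: .****.**.*******.**  (fixed point — unchanged through iteration 7)

.****.**.*******.**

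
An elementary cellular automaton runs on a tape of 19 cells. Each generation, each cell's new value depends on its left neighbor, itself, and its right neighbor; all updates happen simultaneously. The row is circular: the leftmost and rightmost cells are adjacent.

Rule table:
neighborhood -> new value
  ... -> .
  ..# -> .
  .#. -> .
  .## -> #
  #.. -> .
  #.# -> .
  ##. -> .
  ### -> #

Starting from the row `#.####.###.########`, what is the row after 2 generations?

generation 1: ..###..##..########
generation 2: ..##...#...#######.

..##...#...#######.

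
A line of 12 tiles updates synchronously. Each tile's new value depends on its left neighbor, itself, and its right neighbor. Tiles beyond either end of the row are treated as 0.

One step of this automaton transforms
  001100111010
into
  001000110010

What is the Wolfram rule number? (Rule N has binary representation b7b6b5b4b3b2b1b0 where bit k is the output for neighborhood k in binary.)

140

position 7: 111 → 1  (bit 7 = 1)
position 3: 110 → 0  (bit 6 = 0)
position 9: 101 → 0  (bit 5 = 0)
position 4: 100 → 0  (bit 4 = 0)
position 2: 011 → 1  (bit 3 = 1)
position 10: 010 → 1  (bit 2 = 1)
position 1: 001 → 0  (bit 1 = 0)
position 0: 000 → 0  (bit 0 = 0)
bits b7..b0 = 10001100 = 140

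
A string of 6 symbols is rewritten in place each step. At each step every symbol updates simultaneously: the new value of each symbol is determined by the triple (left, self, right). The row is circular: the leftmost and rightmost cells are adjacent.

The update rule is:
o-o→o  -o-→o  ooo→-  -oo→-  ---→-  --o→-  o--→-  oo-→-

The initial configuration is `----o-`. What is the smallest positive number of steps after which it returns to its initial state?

1

----o-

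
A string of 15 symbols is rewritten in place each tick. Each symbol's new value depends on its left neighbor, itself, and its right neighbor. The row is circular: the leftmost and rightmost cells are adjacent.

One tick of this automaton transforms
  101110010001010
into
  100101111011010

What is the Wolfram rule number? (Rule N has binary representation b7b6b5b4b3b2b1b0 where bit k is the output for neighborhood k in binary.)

150

position 3: 111 → 1  (bit 7 = 1)
position 4: 110 → 0  (bit 6 = 0)
position 1: 101 → 0  (bit 5 = 0)
position 5: 100 → 1  (bit 4 = 1)
position 2: 011 → 0  (bit 3 = 0)
position 0: 010 → 1  (bit 2 = 1)
position 6: 001 → 1  (bit 1 = 1)
position 9: 000 → 0  (bit 0 = 0)
bits b7..b0 = 10010110 = 150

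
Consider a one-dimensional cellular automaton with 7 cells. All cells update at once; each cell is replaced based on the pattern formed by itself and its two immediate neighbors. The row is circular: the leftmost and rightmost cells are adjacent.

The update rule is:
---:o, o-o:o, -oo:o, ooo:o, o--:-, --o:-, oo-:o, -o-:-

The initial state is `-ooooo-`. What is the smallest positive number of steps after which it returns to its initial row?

-ooooo-

1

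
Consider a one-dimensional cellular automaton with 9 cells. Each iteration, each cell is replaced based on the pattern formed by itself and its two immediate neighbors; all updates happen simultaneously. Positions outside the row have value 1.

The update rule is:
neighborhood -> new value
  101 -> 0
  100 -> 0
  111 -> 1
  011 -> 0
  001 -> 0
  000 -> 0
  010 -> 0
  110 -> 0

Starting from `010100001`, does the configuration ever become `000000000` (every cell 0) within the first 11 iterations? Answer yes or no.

yes

000000000
all cells are 0 at iteration 1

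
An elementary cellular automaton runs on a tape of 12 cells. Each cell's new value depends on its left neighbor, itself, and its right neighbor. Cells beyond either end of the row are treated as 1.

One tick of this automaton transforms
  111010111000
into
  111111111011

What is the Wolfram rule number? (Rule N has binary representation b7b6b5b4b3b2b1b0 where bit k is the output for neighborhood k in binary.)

position 0: 111 → 1  (bit 7 = 1)
position 2: 110 → 1  (bit 6 = 1)
position 3: 101 → 1  (bit 5 = 1)
position 9: 100 → 0  (bit 4 = 0)
position 6: 011 → 1  (bit 3 = 1)
position 4: 010 → 1  (bit 2 = 1)
position 11: 001 → 1  (bit 1 = 1)
position 10: 000 → 1  (bit 0 = 1)
bits b7..b0 = 11101111 = 239

239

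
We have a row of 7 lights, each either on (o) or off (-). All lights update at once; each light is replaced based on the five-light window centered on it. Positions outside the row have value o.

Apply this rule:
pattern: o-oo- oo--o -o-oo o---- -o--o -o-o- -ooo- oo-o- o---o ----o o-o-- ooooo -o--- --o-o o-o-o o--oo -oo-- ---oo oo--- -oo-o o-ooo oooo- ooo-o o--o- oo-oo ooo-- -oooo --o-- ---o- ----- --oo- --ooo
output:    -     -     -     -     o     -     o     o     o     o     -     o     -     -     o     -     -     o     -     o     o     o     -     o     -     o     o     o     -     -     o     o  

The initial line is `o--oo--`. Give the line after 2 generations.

o--o---
o-oo-oo

o-oo-oo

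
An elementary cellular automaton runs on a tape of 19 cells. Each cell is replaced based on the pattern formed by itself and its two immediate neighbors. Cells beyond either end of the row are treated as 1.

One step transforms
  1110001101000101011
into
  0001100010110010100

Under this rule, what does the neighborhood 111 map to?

At position 0 the neighborhood is 111; the next row has 0 there.

0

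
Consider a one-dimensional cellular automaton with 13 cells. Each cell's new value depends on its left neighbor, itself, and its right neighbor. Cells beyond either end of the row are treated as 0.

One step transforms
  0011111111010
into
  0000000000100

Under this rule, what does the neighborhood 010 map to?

At position 11 the neighborhood is 010; the next row has 0 there.

0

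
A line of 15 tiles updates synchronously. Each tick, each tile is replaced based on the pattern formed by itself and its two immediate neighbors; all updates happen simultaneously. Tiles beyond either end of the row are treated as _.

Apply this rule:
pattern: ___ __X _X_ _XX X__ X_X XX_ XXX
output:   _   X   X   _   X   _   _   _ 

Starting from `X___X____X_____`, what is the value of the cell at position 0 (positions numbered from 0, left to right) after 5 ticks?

XX_XXX__XXX____
______XX___X___
_____X__X_XXX__
____XXXXX____X_
___X_____X__XXX
position 0 holds _

_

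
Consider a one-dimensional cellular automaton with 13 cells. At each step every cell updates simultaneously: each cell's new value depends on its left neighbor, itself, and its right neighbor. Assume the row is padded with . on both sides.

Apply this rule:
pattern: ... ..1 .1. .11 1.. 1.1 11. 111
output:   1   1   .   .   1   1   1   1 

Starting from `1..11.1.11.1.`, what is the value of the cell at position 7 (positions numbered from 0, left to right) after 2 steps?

.

.11.11.1.11.1
1.11.11.1.11.
position 7 holds .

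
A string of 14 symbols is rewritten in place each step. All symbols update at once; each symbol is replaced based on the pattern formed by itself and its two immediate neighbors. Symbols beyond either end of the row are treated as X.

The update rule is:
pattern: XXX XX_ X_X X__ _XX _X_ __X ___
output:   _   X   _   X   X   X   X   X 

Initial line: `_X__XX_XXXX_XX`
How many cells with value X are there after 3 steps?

_XXXXX_X__X_X_
_X___X_XXXX_X_
_XXXXX_X__X_X_
count of X: 8

8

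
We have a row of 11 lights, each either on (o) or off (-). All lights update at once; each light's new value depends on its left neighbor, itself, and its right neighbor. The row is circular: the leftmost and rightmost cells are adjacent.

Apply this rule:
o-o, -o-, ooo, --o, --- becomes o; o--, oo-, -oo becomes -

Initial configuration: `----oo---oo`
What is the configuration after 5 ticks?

-ooo---oo--
o-o--oo---o
-oo-o---oo-
o--oo-oo---
o-o--o---oo

o-o--o---oo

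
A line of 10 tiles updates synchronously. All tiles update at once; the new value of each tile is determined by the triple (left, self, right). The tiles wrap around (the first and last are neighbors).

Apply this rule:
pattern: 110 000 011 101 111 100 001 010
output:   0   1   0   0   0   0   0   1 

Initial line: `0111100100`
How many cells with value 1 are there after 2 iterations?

0000000101
0111110101
count of 1: 7

7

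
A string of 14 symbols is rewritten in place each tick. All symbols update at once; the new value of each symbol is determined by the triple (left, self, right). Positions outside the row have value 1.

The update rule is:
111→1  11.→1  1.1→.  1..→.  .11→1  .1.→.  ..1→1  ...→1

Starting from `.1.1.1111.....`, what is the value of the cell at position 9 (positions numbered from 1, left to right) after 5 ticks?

tick 1: .....1111.1111
tick 2: .11111111.1111
tick 3: .11111111.1111  (fixed point — unchanged through tick 5)
position 9 holds 1

1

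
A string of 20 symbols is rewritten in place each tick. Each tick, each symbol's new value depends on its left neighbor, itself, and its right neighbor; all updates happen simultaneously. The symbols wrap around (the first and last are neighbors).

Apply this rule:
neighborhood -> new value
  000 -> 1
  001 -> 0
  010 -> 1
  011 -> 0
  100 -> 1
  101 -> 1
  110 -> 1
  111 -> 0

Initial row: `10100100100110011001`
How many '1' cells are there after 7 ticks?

11110110110011001100
00011011011001100110
11001101101100110011
01100110110110011000
00110011011011001111
10011001101101100001
11001100110110111100
count of 1: 12

12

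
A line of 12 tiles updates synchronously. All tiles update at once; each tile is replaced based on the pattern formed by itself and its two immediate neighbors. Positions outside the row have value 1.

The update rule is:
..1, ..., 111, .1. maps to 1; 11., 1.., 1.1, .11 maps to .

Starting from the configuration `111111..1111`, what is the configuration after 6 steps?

..11.1111.1.

11111..1.111
1111..11..11
111..1...1.1
11..11.111..
1..1....1..1
..11.1111.1.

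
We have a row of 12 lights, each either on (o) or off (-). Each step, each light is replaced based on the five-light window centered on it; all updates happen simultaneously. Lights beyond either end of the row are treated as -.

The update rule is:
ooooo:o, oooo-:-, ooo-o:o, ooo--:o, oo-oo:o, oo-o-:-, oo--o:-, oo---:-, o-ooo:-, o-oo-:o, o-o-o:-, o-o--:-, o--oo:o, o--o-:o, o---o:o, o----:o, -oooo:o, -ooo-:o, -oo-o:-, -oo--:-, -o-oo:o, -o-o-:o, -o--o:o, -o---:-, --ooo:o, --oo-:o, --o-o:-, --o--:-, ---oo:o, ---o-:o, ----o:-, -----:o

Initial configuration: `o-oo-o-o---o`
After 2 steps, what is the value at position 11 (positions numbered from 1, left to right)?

step 1: -oo---o--oo-
step 2: oo--oo-ooo--
position 11 holds -

-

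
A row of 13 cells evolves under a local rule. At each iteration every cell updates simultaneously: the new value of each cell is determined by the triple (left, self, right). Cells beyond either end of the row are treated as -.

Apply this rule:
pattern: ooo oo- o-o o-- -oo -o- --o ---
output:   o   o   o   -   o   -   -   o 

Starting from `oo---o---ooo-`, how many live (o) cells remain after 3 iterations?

7

oo-o---o-ooo-
ooo--o--oooo-
ooo-----oooo-
count of o: 7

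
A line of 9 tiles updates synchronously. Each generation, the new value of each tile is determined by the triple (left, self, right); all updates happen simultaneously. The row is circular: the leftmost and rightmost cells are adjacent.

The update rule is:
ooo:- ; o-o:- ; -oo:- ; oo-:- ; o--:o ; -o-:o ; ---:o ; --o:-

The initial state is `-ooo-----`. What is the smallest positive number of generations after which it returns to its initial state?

18

----ooooo
ooo------
---ooooo-
oo------o
--ooooo--
o------oo
-ooooo---
------ooo
ooooo----
-----ooo-
oooo----o
----ooo--
ooo----oo
---ooo---
oo----ooo
--ooo----
o----oooo
-ooo-----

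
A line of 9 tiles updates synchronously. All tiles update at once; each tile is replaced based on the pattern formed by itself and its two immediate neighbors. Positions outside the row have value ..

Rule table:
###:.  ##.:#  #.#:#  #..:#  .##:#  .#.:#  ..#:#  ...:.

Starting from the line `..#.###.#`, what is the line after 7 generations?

#.....###

.####.###
##..###.#
#####.###
#...###.#
##.##.###
#######.#
#.....###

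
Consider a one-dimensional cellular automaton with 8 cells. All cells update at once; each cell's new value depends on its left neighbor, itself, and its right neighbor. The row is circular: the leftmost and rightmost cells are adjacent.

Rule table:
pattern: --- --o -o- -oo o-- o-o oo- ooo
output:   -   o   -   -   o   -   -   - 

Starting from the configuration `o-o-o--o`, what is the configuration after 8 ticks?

----o--o

-----oo-
----o--o
o--o-oo-
-oo-----
o--o----
-oo-o--o
-----oo-  (repeats tick 1; period 6)
tick 8: ----o--o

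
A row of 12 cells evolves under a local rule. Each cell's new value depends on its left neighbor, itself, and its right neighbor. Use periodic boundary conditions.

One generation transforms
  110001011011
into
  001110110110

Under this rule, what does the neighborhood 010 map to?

At position 5 the neighborhood is 010; the next row has 0 there.

0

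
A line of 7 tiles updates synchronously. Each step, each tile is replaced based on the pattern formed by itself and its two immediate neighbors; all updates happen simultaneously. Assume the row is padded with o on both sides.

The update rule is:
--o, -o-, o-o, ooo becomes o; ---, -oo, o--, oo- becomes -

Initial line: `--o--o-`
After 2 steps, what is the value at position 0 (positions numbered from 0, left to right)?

o

-oo-ooo
o--o-oo
position 0 holds o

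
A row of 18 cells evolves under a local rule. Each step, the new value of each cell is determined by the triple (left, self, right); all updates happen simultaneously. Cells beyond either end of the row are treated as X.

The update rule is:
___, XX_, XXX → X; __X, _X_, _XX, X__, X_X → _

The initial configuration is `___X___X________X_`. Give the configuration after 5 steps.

_X___X__XX___XX___

_X___X___XXXXXX___
___X___X__XXXXX_X_
_X___X_____XXXX___
___X___XXX__XXX_X_
_X___X__XX___XX___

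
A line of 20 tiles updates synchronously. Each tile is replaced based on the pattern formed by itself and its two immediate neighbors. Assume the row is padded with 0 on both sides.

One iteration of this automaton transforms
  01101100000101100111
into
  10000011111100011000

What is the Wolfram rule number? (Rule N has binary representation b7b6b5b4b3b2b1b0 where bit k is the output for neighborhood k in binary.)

23

position 18: 111 → 0  (bit 7 = 0)
position 2: 110 → 0  (bit 6 = 0)
position 3: 101 → 0  (bit 5 = 0)
position 6: 100 → 1  (bit 4 = 1)
position 1: 011 → 0  (bit 3 = 0)
position 11: 010 → 1  (bit 2 = 1)
position 0: 001 → 1  (bit 1 = 1)
position 7: 000 → 1  (bit 0 = 1)
bits b7..b0 = 00010111 = 23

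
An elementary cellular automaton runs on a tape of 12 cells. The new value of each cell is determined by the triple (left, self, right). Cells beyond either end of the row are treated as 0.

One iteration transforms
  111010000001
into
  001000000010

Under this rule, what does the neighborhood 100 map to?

0

At position 5 the neighborhood is 100; the next row has 0 there.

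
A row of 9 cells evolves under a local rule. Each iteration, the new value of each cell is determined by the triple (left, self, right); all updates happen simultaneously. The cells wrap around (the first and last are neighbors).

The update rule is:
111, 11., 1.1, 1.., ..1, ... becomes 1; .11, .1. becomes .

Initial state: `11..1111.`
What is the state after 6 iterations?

iteration 1: .111.1111
iteration 2: 1.111.111
iteration 3: 11.111.11
iteration 4: 111.111.1
iteration 5: 1111.111.
iteration 6: .1111.111

.1111.111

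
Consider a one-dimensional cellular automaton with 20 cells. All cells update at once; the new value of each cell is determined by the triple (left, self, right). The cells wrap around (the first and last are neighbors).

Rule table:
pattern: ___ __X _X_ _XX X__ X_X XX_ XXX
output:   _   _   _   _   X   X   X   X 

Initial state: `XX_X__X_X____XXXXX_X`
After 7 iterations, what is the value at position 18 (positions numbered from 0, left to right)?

XXX_X__X_X____XXXXX_
_XXX_X__X_X____XXXXX
X_XXX_X__X_X____XXXX
XX_XXX_X__X_X____XXX
XXX_XXX_X__X_X____XX
XXXX_XXX_X__X_X____X
XXXXX_XXX_X__X_X____
position 18 holds _

_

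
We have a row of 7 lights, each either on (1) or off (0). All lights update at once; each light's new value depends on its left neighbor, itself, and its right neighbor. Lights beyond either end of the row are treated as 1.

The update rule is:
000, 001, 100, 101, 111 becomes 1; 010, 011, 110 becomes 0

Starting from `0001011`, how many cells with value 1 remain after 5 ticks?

tick 1: 1110101
tick 2: 1101010
tick 3: 1010101
tick 4: 0101010
tick 5: 1010101
count of 1: 4

4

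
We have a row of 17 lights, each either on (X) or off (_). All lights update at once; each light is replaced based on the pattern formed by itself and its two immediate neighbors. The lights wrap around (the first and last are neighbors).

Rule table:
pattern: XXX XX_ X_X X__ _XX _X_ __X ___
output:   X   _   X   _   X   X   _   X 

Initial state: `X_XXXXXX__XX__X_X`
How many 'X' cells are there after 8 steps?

_XXXXXX___X___XXX
XXXXXX__X_X_X_XX_
XXXXX___XXXXXXX_X
XXXX__X_XXXXXX_XX
XXX___XXXXXXX_XXX
XX__X_XXXXXX_XXXX
X___XXXXXXX_XXXXX
__X_XXXXXX_XXXXXX
count of X: 13

13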